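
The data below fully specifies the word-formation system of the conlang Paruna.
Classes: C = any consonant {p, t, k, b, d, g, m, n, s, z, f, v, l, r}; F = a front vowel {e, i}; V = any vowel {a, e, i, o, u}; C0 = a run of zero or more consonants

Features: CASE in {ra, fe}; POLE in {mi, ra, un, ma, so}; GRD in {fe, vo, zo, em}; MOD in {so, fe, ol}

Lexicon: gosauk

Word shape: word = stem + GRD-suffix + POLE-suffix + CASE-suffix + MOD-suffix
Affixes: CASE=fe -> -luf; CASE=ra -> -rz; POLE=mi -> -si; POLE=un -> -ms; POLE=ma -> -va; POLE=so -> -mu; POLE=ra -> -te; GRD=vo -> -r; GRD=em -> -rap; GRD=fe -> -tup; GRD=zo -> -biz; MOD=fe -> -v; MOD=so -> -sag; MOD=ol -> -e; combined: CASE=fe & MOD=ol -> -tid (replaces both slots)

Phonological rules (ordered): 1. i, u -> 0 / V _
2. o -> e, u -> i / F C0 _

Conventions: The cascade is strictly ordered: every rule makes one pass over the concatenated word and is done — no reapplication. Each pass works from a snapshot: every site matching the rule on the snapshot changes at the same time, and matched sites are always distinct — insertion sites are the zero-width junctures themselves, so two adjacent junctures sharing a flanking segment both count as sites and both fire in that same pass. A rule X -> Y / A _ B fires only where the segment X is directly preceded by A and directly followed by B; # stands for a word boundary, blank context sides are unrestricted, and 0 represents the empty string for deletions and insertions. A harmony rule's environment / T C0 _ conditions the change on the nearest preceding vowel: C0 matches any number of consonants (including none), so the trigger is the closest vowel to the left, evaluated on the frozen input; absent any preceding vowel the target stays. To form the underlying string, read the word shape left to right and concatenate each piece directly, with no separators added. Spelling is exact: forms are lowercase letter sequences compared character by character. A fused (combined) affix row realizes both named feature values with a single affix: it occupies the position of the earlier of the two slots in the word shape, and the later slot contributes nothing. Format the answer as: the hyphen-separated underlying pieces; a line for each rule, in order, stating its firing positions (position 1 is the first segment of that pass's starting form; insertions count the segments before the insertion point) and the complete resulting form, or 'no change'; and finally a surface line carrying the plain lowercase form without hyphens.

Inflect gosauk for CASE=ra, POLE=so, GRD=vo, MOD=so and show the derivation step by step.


underlying: gosauk-r-mu-rz-sag
1. i, u -> 0 / V _: fires at position(s) 5: gosakrmurzsag
2. o -> e, u -> i / F C0 _: no change
surface: gosakrmurzsag


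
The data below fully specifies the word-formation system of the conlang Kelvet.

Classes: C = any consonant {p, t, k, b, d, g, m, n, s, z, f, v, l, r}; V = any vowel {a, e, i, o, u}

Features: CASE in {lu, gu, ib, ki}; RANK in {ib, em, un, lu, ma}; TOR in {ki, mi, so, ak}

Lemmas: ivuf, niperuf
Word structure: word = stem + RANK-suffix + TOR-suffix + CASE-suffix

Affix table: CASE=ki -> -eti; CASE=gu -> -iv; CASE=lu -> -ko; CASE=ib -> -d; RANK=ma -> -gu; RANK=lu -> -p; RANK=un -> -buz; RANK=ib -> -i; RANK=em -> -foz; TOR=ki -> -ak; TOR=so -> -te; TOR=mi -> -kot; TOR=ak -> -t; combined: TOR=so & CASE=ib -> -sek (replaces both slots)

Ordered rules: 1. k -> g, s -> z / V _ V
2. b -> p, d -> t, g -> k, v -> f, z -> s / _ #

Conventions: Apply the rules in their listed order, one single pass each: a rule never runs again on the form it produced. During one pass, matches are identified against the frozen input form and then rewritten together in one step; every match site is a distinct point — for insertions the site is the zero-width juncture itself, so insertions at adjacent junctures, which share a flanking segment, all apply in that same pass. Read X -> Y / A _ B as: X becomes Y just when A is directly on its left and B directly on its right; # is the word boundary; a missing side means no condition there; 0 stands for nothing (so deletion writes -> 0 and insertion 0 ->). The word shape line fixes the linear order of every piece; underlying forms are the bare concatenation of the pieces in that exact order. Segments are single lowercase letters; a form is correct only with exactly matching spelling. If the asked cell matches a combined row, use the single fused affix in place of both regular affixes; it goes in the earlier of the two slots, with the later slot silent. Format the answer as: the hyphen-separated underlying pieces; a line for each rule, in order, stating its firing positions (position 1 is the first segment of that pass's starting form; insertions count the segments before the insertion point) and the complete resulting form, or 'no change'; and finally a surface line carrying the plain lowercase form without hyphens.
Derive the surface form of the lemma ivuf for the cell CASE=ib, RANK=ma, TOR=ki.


underlying: ivuf-gu-ak-d
1. k -> g, s -> z / V _ V: no change
2. b -> p, d -> t, g -> k, v -> f, z -> s / _ #: fires at position(s) 9: ivufguakt
surface: ivufguakt


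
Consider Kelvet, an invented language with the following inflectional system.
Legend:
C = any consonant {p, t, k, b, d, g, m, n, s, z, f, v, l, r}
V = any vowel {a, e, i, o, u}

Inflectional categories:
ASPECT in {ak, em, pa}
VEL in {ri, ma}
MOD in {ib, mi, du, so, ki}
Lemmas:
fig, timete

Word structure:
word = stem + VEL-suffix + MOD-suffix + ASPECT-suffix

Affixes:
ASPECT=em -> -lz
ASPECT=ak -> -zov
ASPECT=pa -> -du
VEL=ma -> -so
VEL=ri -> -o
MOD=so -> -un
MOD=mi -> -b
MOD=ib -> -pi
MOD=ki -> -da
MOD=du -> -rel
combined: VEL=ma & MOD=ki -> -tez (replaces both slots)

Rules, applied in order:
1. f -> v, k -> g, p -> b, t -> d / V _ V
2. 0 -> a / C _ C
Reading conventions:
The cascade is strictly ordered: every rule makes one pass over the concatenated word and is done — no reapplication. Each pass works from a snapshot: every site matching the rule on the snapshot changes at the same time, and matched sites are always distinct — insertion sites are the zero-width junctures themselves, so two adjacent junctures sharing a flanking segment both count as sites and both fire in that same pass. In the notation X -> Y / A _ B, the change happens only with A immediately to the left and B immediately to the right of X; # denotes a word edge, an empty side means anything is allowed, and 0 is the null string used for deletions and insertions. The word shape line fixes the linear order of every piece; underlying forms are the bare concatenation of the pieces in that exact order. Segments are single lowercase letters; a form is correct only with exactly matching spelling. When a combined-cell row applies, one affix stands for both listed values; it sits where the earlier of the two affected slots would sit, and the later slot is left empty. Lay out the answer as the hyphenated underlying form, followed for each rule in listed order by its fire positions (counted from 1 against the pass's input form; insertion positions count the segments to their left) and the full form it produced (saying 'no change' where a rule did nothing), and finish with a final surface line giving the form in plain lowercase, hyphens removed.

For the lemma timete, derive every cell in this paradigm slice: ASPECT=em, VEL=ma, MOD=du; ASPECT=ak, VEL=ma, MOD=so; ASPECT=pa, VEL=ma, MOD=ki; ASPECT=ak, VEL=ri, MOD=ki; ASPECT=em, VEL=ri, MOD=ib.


cell ASPECT=em, VEL=ma, MOD=du:
underlying: timete-so-rel-lz
1. f -> v, k -> g, p -> b, t -> d / V _ V: fires at position(s) 5: timedesorellz
2. 0 -> a / C _ C: inserts after position(s) 11, 12: timedesorelalaz
surface: timedesorelalaz

cell ASPECT=ak, VEL=ma, MOD=so:
underlying: timete-so-un-zov
1. f -> v, k -> g, p -> b, t -> d / V _ V: fires at position(s) 5: timedesounzov
2. 0 -> a / C _ C: inserts after position(s) 10: timedesounazov
surface: timedesounazov

cell ASPECT=pa, VEL=ma, MOD=ki:
underlying: timete-tez-du
1. f -> v, k -> g, p -> b, t -> d / V _ V: fires at position(s) 5, 7: timededezdu
2. 0 -> a / C _ C: inserts after position(s) 9: timededezadu
surface: timededezadu

cell ASPECT=ak, VEL=ri, MOD=ki:
underlying: timete-o-da-zov
1. f -> v, k -> g, p -> b, t -> d / V _ V: fires at position(s) 5: timedeodazov
2. 0 -> a / C _ C: no change
surface: timedeodazov

cell ASPECT=em, VEL=ri, MOD=ib:
underlying: timete-o-pi-lz
1. f -> v, k -> g, p -> b, t -> d / V _ V: fires at position(s) 5, 8: timedeobilz
2. 0 -> a / C _ C: inserts after position(s) 10: timedeobilaz
surface: timedeobilaz


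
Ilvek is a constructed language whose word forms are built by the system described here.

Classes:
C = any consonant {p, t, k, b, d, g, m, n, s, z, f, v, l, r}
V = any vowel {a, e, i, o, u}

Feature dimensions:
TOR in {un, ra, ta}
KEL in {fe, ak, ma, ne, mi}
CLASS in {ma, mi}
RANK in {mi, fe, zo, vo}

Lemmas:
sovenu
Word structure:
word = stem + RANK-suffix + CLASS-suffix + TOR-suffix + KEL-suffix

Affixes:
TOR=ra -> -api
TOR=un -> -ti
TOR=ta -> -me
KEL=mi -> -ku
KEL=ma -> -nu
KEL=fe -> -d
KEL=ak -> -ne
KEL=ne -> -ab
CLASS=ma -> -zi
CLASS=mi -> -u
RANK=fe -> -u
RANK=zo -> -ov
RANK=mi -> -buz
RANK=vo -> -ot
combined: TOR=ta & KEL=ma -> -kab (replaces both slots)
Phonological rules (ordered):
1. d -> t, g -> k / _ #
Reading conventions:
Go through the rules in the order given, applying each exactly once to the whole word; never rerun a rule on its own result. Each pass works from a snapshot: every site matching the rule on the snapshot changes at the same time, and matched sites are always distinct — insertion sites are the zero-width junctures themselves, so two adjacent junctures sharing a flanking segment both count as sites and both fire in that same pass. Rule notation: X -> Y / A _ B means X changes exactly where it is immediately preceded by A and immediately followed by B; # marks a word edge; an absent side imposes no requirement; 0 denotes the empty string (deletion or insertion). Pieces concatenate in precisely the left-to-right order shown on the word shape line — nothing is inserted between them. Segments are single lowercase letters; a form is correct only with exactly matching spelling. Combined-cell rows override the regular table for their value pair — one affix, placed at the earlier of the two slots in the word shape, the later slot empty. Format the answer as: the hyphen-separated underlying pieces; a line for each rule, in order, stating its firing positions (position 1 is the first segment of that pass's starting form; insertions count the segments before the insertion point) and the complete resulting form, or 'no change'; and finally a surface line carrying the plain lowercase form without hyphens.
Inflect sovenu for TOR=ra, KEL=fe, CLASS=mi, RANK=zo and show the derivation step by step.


underlying: sovenu-ov-u-api-d
1. d -> t, g -> k / _ #: fires at position(s) 13: sovenuovuapit
surface: sovenuovuapit


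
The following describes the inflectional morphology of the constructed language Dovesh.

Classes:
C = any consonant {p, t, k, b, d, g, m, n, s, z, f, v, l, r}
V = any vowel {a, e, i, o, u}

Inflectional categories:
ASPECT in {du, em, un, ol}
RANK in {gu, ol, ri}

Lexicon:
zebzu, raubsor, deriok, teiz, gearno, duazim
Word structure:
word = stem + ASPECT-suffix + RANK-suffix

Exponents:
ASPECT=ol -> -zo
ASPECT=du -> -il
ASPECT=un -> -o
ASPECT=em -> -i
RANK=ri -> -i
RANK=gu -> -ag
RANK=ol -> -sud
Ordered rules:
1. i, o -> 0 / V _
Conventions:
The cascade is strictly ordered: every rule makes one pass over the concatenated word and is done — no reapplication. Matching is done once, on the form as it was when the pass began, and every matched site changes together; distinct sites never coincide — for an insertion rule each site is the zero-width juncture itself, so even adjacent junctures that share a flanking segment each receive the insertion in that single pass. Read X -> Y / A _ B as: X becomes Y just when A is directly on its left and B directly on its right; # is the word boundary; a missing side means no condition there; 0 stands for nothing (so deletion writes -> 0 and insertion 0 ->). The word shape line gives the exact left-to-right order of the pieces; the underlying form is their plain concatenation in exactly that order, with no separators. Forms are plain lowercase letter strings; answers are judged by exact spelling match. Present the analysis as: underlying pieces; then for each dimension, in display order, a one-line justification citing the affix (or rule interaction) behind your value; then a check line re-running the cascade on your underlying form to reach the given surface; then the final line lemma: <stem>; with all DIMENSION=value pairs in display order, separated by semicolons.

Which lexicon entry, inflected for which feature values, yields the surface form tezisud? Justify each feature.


underlying: teiz-i-sud
ASPECT=em - signalled by the affix -i
RANK=ol - signalled by the affix -sud
check: teizisud -> tezisud
lemma: teiz; ASPECT=em; RANK=ol


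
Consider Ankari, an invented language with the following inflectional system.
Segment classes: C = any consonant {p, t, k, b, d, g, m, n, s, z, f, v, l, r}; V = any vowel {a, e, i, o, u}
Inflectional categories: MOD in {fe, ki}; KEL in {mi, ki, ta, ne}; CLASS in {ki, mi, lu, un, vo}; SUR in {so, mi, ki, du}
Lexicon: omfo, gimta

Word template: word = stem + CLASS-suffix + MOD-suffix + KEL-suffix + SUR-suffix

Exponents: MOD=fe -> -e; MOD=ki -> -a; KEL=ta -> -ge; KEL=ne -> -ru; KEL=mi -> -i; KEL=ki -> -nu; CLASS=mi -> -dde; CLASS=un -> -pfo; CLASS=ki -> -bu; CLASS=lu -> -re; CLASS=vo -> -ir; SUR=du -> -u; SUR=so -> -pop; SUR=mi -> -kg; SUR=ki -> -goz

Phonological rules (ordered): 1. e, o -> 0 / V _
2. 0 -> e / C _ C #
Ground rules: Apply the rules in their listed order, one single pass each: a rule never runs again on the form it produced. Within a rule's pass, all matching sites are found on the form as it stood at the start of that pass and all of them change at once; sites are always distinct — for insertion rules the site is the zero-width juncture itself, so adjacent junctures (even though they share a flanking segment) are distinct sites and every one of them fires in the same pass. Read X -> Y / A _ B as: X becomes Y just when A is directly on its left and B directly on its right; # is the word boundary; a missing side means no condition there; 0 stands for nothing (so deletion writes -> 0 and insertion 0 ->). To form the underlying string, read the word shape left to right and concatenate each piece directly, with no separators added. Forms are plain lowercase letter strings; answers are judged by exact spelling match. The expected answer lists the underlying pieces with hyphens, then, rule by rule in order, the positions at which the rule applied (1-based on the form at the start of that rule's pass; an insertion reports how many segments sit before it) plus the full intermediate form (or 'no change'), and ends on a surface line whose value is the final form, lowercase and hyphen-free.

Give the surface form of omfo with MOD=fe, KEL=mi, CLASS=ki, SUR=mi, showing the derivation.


underlying: omfo-bu-e-i-kg
1. e, o -> 0 / V _: fires at position(s) 7: omfobuikg
2. 0 -> e / C _ C #: inserts after position(s) 8: omfobuikeg
surface: omfobuikeg


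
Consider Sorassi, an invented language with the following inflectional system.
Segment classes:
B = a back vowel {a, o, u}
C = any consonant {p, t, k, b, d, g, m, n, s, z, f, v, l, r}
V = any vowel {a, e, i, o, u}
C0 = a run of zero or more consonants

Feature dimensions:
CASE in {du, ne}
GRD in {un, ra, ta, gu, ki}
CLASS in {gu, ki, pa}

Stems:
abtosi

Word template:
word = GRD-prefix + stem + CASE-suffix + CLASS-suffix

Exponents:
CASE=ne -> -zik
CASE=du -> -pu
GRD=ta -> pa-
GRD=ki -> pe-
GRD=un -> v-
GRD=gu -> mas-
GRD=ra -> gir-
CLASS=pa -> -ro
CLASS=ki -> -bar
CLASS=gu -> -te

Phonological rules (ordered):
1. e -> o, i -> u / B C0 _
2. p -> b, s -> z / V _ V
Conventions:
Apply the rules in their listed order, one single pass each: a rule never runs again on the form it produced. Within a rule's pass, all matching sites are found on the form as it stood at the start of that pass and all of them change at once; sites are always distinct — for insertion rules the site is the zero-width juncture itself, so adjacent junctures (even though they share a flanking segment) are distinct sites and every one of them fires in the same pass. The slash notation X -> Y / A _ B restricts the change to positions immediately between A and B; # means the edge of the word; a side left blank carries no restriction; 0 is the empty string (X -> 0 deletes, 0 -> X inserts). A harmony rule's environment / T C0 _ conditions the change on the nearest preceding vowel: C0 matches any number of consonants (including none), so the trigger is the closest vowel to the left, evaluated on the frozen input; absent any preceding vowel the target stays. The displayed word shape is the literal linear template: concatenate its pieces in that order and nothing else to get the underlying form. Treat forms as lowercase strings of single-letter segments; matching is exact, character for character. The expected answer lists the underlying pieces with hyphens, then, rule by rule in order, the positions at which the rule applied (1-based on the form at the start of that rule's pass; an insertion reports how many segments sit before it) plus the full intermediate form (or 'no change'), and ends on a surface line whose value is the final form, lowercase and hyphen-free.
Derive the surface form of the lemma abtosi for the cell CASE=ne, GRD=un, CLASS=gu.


underlying: v-abtosi-zik-te
1. e -> o, i -> u / B C0 _: fires at position(s) 7: vabtosuzikte
2. p -> b, s -> z / V _ V: fires at position(s) 6: vabtozuzikte
surface: vabtozuzikte


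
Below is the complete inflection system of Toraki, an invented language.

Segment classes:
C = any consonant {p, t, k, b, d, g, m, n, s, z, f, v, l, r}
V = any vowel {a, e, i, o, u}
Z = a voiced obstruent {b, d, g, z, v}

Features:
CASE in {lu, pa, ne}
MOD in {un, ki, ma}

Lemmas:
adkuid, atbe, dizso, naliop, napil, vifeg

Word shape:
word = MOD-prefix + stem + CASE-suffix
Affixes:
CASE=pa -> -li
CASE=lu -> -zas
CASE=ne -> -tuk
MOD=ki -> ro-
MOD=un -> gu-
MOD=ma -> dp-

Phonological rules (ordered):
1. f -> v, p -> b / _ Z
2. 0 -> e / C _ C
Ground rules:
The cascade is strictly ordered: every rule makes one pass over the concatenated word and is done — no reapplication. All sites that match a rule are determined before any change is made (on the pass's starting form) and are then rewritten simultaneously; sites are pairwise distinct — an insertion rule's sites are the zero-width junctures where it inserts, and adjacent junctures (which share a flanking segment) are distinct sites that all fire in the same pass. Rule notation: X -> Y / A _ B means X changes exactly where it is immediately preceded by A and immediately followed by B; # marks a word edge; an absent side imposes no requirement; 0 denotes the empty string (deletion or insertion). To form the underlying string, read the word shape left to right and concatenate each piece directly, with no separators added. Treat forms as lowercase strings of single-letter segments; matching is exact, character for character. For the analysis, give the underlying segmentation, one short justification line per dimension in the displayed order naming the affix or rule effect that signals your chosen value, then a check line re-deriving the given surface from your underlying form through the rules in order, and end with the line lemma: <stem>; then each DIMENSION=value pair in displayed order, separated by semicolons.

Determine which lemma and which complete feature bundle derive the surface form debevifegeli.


underlying: dp-vifeg-li
CASE=pa - signalled by the affix -li
MOD=ma - signalled by the affix dp-
check: dpvifegli -> dbvifegli -> debevifegeli
lemma: vifeg; CASE=pa; MOD=ma


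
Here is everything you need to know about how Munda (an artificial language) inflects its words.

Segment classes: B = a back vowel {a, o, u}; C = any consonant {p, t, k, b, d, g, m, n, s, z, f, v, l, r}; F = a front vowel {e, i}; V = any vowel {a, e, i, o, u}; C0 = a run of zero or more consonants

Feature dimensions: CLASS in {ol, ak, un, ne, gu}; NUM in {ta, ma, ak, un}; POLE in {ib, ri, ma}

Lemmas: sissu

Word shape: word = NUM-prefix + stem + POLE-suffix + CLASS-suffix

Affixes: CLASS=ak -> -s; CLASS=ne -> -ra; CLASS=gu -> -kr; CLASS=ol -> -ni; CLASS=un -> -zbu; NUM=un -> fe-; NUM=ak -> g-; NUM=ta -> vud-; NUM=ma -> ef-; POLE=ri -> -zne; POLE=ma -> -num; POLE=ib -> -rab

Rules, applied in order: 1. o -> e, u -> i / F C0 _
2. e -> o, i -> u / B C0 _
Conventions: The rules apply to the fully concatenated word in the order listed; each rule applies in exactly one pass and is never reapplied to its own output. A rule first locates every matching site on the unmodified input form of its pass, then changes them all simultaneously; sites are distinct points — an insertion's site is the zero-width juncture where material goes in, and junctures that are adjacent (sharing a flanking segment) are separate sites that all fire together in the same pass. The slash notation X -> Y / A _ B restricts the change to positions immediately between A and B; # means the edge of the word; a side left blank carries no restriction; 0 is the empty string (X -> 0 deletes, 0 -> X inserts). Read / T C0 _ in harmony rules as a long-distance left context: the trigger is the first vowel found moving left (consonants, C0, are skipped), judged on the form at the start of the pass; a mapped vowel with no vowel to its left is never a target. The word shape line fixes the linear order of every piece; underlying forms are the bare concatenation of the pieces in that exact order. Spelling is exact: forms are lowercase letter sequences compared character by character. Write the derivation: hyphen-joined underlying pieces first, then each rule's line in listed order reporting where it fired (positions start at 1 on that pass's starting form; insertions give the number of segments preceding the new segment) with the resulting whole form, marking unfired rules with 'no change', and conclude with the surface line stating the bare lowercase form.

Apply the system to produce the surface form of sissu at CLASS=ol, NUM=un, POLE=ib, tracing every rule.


underlying: fe-sissu-rab-ni
1. o -> e, u -> i / F C0 _: fires at position(s) 7: fesissirabni
2. e -> o, i -> u / B C0 _: fires at position(s) 12: fesissirabnu
surface: fesissirabnu


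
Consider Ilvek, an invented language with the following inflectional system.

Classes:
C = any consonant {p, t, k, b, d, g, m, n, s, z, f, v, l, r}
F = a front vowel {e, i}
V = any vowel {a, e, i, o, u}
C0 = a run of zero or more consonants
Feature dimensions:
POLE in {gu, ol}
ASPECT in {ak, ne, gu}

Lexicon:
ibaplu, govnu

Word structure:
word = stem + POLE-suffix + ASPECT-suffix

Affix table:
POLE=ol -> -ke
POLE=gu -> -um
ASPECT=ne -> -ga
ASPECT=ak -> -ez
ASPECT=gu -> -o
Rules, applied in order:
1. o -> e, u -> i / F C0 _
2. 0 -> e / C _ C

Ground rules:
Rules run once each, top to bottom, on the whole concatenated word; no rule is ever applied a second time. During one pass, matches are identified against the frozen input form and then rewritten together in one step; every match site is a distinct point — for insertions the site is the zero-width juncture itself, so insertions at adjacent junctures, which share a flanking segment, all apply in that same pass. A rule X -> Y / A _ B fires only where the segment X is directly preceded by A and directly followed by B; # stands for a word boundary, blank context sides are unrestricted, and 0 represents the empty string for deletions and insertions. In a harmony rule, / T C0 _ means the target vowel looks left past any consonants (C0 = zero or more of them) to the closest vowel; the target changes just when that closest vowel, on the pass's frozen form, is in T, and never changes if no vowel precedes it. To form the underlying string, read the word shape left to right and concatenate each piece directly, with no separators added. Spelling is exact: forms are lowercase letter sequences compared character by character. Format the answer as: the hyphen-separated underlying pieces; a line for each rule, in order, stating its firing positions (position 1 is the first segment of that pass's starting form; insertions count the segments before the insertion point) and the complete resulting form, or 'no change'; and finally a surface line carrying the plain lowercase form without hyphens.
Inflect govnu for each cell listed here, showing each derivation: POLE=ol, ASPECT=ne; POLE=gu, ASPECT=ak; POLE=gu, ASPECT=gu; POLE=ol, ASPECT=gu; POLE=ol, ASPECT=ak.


cell POLE=ol, ASPECT=ne:
underlying: govnu-ke-ga
1. o -> e, u -> i / F C0 _: no change
2. 0 -> e / C _ C: inserts after position(s) 3: govenukega
surface: govenukega

cell POLE=gu, ASPECT=ak:
underlying: govnu-um-ez
1. o -> e, u -> i / F C0 _: no change
2. 0 -> e / C _ C: inserts after position(s) 3: govenuumez
surface: govenuumez

cell POLE=gu, ASPECT=gu:
underlying: govnu-um-o
1. o -> e, u -> i / F C0 _: no change
2. 0 -> e / C _ C: inserts after position(s) 3: govenuumo
surface: govenuumo

cell POLE=ol, ASPECT=gu:
underlying: govnu-ke-o
1. o -> e, u -> i / F C0 _: fires at position(s) 8: govnukee
2. 0 -> e / C _ C: inserts after position(s) 3: govenukee
surface: govenukee

cell POLE=ol, ASPECT=ak:
underlying: govnu-ke-ez
1. o -> e, u -> i / F C0 _: no change
2. 0 -> e / C _ C: inserts after position(s) 3: govenukeez
surface: govenukeez


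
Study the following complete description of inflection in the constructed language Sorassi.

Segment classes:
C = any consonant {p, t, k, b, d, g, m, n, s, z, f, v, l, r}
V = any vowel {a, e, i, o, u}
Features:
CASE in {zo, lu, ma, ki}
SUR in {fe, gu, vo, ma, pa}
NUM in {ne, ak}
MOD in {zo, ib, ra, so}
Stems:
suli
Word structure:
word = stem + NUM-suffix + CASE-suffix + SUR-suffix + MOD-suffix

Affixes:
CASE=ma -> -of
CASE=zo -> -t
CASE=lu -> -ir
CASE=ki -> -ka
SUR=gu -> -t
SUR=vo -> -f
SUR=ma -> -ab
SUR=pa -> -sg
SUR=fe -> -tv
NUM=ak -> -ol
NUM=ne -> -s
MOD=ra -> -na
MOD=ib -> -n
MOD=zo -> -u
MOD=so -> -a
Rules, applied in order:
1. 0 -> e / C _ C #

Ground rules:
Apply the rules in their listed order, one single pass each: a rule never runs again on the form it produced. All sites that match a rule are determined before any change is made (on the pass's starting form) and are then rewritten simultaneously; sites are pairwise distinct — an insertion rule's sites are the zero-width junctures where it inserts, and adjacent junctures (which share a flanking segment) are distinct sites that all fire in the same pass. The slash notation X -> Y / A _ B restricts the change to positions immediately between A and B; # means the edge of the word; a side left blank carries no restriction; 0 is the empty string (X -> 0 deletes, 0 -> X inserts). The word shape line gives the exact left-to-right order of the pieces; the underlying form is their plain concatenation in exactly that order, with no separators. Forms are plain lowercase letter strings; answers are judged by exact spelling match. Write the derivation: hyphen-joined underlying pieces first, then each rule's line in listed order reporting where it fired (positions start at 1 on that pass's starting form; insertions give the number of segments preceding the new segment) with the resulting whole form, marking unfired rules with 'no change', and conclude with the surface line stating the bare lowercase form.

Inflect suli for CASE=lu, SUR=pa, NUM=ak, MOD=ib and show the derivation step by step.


underlying: suli-ol-ir-sg-n
1. 0 -> e / C _ C #: inserts after position(s) 10: suliolirsgen
surface: suliolirsgen


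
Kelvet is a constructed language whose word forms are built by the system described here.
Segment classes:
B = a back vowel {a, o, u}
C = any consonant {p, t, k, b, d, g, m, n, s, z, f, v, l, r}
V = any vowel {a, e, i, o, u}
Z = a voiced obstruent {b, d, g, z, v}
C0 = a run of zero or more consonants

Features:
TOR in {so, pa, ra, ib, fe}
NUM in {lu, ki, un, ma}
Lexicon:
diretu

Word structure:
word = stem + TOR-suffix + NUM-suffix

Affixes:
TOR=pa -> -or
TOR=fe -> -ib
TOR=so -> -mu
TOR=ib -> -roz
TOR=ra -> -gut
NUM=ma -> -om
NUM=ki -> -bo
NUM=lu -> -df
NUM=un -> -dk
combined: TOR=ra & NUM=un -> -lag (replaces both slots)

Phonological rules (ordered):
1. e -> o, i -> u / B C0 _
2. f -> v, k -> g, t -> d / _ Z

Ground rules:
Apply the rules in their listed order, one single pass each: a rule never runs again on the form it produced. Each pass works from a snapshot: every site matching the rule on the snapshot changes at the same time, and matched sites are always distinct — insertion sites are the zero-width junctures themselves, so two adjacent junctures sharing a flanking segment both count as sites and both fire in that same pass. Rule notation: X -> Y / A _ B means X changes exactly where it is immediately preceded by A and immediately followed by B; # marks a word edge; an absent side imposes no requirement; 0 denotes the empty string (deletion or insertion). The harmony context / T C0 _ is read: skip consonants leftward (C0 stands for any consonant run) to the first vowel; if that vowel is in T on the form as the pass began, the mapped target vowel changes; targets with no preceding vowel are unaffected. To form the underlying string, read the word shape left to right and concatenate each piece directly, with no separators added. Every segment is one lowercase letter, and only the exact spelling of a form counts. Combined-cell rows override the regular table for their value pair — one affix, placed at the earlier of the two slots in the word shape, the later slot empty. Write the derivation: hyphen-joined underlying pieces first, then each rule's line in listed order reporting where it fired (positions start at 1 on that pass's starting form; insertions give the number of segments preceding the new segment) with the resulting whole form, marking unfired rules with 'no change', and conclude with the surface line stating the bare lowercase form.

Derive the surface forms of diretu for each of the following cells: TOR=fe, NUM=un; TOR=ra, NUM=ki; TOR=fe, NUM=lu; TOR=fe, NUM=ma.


cell TOR=fe, NUM=un:
underlying: diretu-ib-dk
1. e -> o, i -> u / B C0 _: fires at position(s) 7: diretuubdk
2. f -> v, k -> g, t -> d / _ Z: no change
surface: diretuubdk

cell TOR=ra, NUM=ki:
underlying: diretu-gut-bo
1. e -> o, i -> u / B C0 _: no change
2. f -> v, k -> g, t -> d / _ Z: fires at position(s) 9: diretugudbo
surface: diretugudbo

cell TOR=fe, NUM=lu:
underlying: diretu-ib-df
1. e -> o, i -> u / B C0 _: fires at position(s) 7: diretuubdf
2. f -> v, k -> g, t -> d / _ Z: no change
surface: diretuubdf

cell TOR=fe, NUM=ma:
underlying: diretu-ib-om
1. e -> o, i -> u / B C0 _: fires at position(s) 7: diretuubom
2. f -> v, k -> g, t -> d / _ Z: no change
surface: diretuubom


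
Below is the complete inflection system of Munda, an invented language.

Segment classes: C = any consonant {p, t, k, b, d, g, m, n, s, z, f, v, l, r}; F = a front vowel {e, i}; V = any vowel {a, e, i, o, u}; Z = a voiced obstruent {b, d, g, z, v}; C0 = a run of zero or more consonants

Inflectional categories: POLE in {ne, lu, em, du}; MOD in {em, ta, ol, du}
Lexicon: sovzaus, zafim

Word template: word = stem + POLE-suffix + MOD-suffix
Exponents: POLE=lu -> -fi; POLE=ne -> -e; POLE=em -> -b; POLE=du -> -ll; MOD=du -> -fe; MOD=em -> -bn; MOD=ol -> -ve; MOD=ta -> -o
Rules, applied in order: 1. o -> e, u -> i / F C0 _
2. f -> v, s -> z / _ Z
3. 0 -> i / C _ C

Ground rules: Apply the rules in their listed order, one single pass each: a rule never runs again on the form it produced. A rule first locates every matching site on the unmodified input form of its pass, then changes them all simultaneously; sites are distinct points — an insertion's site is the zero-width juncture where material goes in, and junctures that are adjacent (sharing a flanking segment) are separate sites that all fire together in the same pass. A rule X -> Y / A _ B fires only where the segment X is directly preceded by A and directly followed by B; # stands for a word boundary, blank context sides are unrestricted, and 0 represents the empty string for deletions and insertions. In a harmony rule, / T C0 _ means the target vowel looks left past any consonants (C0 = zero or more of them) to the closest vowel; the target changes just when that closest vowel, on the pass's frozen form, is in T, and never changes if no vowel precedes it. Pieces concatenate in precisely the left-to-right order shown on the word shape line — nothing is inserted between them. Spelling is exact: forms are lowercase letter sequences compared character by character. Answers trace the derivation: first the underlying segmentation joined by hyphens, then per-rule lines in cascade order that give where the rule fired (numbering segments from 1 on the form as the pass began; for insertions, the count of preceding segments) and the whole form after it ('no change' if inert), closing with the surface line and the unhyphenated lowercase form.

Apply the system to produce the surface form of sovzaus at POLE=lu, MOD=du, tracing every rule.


underlying: sovzaus-fi-fe
1. o -> e, u -> i / F C0 _: no change
2. f -> v, s -> z / _ Z: no change
3. 0 -> i / C _ C: inserts after position(s) 3, 7: sovizausifife
surface: sovizausifife


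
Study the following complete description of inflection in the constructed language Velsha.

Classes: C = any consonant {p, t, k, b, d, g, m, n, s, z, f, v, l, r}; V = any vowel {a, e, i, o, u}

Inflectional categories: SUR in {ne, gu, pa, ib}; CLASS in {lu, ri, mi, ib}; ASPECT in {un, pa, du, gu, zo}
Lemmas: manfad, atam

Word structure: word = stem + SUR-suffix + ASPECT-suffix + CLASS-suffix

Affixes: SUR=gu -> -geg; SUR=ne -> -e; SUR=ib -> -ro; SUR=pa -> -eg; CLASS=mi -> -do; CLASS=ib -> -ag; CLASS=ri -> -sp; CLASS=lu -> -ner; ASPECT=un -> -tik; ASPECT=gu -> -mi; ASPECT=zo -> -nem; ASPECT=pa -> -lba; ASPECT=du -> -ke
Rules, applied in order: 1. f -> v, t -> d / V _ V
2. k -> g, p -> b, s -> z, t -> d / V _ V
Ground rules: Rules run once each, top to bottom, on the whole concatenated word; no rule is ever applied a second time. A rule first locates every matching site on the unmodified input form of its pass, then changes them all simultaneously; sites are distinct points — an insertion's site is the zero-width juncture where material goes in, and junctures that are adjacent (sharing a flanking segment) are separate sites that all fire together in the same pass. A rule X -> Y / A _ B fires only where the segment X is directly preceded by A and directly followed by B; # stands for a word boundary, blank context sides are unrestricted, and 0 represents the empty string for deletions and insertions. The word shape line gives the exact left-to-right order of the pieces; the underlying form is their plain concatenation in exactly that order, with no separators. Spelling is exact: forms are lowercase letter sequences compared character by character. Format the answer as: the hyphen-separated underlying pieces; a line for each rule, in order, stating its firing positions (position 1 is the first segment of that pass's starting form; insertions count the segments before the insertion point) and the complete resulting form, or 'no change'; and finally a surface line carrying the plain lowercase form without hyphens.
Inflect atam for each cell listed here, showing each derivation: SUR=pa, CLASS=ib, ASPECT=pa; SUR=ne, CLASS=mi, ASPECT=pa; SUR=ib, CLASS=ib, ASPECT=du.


cell SUR=pa, CLASS=ib, ASPECT=pa:
underlying: atam-eg-lba-ag
1. f -> v, t -> d / V _ V: fires at position(s) 2: adameglbaag
2. k -> g, p -> b, s -> z, t -> d / V _ V: no change
surface: adameglbaag

cell SUR=ne, CLASS=mi, ASPECT=pa:
underlying: atam-e-lba-do
1. f -> v, t -> d / V _ V: fires at position(s) 2: adamelbado
2. k -> g, p -> b, s -> z, t -> d / V _ V: no change
surface: adamelbado

cell SUR=ib, CLASS=ib, ASPECT=du:
underlying: atam-ro-ke-ag
1. f -> v, t -> d / V _ V: fires at position(s) 2: adamrokeag
2. k -> g, p -> b, s -> z, t -> d / V _ V: fires at position(s) 7: adamrogeag
surface: adamrogeag


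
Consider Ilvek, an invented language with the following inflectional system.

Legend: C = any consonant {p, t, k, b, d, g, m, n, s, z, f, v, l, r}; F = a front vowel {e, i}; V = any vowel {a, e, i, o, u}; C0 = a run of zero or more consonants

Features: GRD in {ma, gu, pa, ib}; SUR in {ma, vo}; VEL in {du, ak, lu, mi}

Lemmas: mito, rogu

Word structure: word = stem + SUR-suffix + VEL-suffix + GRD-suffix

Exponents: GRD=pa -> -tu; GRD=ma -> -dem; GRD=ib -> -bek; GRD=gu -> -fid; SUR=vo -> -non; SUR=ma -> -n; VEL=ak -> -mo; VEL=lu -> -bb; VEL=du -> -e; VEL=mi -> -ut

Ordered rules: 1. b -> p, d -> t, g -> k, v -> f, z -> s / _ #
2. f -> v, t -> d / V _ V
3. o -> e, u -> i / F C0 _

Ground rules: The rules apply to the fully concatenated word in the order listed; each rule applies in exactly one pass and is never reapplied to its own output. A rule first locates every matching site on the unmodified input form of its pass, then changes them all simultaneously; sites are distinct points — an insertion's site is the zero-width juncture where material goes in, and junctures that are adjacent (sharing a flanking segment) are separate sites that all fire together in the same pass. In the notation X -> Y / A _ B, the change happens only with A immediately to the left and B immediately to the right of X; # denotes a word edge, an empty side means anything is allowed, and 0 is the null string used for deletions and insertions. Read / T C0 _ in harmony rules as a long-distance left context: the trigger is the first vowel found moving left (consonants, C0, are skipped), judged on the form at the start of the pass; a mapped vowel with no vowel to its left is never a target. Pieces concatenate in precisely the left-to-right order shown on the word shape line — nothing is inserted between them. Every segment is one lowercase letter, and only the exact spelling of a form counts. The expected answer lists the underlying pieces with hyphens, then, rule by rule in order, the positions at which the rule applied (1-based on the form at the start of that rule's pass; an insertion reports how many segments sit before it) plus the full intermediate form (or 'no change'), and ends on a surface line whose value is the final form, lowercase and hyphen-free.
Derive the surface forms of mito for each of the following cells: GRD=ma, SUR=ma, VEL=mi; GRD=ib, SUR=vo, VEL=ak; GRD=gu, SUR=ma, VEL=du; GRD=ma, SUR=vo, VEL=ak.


cell GRD=ma, SUR=ma, VEL=mi:
underlying: mito-n-ut-dem
1. b -> p, d -> t, g -> k, v -> f, z -> s / _ #: no change
2. f -> v, t -> d / V _ V: fires at position(s) 3: midonutdem
3. o -> e, u -> i / F C0 _: fires at position(s) 4: midenutdem
surface: midenutdem

cell GRD=ib, SUR=vo, VEL=ak:
underlying: mito-non-mo-bek
1. b -> p, d -> t, g -> k, v -> f, z -> s / _ #: no change
2. f -> v, t -> d / V _ V: fires at position(s) 3: midononmobek
3. o -> e, u -> i / F C0 _: fires at position(s) 4: midenonmobek
surface: midenonmobek

cell GRD=gu, SUR=ma, VEL=du:
underlying: mito-n-e-fid
1. b -> p, d -> t, g -> k, v -> f, z -> s / _ #: fires at position(s) 9: mitonefit
2. f -> v, t -> d / V _ V: fires at position(s) 3, 7: midonevit
3. o -> e, u -> i / F C0 _: fires at position(s) 4: midenevit
surface: midenevit

cell GRD=ma, SUR=vo, VEL=ak:
underlying: mito-non-mo-dem
1. b -> p, d -> t, g -> k, v -> f, z -> s / _ #: no change
2. f -> v, t -> d / V _ V: fires at position(s) 3: midononmodem
3. o -> e, u -> i / F C0 _: fires at position(s) 4: midenonmodem
surface: midenonmodem


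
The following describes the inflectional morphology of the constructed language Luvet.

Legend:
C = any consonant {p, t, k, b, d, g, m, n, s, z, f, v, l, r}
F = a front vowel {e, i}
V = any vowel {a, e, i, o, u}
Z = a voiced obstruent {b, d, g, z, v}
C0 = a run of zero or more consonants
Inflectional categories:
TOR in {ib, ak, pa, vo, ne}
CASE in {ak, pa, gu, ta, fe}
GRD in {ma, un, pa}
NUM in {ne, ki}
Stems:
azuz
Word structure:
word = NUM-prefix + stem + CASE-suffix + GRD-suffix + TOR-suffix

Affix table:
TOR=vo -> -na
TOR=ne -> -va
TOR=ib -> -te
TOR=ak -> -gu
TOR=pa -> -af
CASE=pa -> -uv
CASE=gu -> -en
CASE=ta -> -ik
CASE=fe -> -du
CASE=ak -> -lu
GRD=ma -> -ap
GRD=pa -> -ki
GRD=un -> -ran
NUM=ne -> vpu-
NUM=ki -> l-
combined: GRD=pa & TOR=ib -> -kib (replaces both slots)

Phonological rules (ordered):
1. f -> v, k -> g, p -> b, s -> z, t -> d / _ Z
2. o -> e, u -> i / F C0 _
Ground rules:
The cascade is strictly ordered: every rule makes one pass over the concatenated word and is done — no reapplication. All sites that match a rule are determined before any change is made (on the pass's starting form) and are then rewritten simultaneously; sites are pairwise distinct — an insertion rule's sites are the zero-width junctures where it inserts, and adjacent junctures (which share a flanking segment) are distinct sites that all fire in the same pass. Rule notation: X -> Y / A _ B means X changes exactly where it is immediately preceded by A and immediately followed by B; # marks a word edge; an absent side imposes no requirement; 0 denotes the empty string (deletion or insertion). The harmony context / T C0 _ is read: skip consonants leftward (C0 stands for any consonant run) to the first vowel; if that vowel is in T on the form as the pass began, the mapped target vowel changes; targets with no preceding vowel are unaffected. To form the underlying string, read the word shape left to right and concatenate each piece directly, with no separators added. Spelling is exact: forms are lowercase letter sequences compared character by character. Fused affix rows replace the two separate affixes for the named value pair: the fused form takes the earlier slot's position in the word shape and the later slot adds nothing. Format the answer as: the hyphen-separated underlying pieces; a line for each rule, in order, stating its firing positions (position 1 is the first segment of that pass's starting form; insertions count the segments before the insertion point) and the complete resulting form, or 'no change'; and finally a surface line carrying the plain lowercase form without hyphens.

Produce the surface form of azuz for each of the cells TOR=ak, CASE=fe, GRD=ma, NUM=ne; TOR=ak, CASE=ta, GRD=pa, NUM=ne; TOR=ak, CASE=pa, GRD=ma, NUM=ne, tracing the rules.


cell TOR=ak, CASE=fe, GRD=ma, NUM=ne:
underlying: vpu-azuz-du-ap-gu
1. f -> v, k -> g, p -> b, s -> z, t -> d / _ Z: fires at position(s) 11: vpuazuzduabgu
2. o -> e, u -> i / F C0 _: no change
surface: vpuazuzduabgu

cell TOR=ak, CASE=ta, GRD=pa, NUM=ne:
underlying: vpu-azuz-ik-ki-gu
1. f -> v, k -> g, p -> b, s -> z, t -> d / _ Z: no change
2. o -> e, u -> i / F C0 _: fires at position(s) 13: vpuazuzikkigi
surface: vpuazuzikkigi

cell TOR=ak, CASE=pa, GRD=ma, NUM=ne:
underlying: vpu-azuz-uv-ap-gu
1. f -> v, k -> g, p -> b, s -> z, t -> d / _ Z: fires at position(s) 11: vpuazuzuvabgu
2. o -> e, u -> i / F C0 _: no change
surface: vpuazuzuvabgu
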